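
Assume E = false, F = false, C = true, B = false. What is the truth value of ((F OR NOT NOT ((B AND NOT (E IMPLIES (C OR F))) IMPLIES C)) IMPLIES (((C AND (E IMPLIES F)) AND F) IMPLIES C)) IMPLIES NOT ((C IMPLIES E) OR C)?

C OR F = true OR false = true
E IMPLIES (C OR F) = false IMPLIES true = true
NOT (E IMPLIES (C OR F)) = NOT true = false
B AND NOT (E IMPLIES (C OR F)) = false AND false = false
(B AND NOT (E IMPLIES (C OR F))) IMPLIES C = false IMPLIES true = true
NOT ((B AND NOT (E IMPLIES (C OR F))) IMPLIES C) = NOT true = false
NOT NOT ((B AND NOT (E IMPLIES (C OR F))) IMPLIES C) = NOT false = true
F OR NOT NOT ((B AND NOT (E IMPLIES (C OR F))) IMPLIES C) = false OR true = true
E IMPLIES F = false IMPLIES false = true
C AND (E IMPLIES F) = true AND true = true
(C AND (E IMPLIES F)) AND F = true AND false = false
((C AND (E IMPLIES F)) AND F) IMPLIES C = false IMPLIES true = true
(F OR NOT NOT ((B AND NOT (E IMPLIES (C OR F))) IMPLIES C)) IMPLIES (((C AND (E IMPLIES F)) AND F) IMPLIES C) = true IMPLIES true = true
C IMPLIES E = true IMPLIES false = false
(C IMPLIES E) OR C = false OR true = true
NOT ((C IMPLIES E) OR C) = NOT true = false
((F OR NOT NOT ((B AND NOT (E IMPLIES (C OR F))) IMPLIES C)) IMPLIES (((C AND (E IMPLIES F)) AND F) IMPLIES C)) IMPLIES NOT ((C IMPLIES E) OR C) = true IMPLIES false = false

false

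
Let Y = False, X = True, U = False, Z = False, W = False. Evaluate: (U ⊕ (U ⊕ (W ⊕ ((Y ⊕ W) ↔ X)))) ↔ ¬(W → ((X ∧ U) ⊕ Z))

Y ⊕ W = False ⊕ False = False
(Y ⊕ W) ↔ X = False ↔ True = False
W ⊕ ((Y ⊕ W) ↔ X) = False ⊕ False = False
U ⊕ (W ⊕ ((Y ⊕ W) ↔ X)) = False ⊕ False = False
U ⊕ (U ⊕ (W ⊕ ((Y ⊕ W) ↔ X))) = False ⊕ False = False
X ∧ U = True ∧ False = False
(X ∧ U) ⊕ Z = False ⊕ False = False
W → ((X ∧ U) ⊕ Z) = False → False = True
¬(W → ((X ∧ U) ⊕ Z)) = ¬True = False
(U ⊕ (U ⊕ (W ⊕ ((Y ⊕ W) ↔ X)))) ↔ ¬(W → ((X ∧ U) ⊕ Z)) = False ↔ False = True

True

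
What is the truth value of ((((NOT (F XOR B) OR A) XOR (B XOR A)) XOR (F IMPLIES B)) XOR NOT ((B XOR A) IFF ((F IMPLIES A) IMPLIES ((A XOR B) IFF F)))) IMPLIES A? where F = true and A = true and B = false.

Substituting F=true, A=true, B=false:
F XOR B = true XOR false = true
NOT (F XOR B) = NOT true = false
NOT (F XOR B) OR A = false OR true = true
B XOR A = false XOR true = true
(NOT (F XOR B) OR A) XOR (B XOR A) = true XOR true = false
F IMPLIES B = true IMPLIES false = false
((NOT (F XOR B) OR A) XOR (B XOR A)) XOR (F IMPLIES B) = false XOR false = false
B XOR A = false XOR true = true
F IMPLIES A = true IMPLIES true = true
A XOR B = true XOR false = true
(A XOR B) IFF F = true IFF true = true
(F IMPLIES A) IMPLIES ((A XOR B) IFF F) = true IMPLIES true = true
(B XOR A) IFF ((F IMPLIES A) IMPLIES ((A XOR B) IFF F)) = true IFF true = true
NOT ((B XOR A) IFF ((F IMPLIES A) IMPLIES ((A XOR B) IFF F))) = NOT true = false
(((NOT (F XOR B) OR A) XOR (B XOR A)) XOR (F IMPLIES B)) XOR NOT ((B XOR A) IFF ((F IMPLIES A) IMPLIES ((A XOR B) IFF F))) = false XOR false = false
((((NOT (F XOR B) OR A) XOR (B XOR A)) XOR (F IMPLIES B)) XOR NOT ((B XOR A) IFF ((F IMPLIES A) IMPLIES ((A XOR B) IFF F)))) IMPLIES A = false IMPLIES true = true

true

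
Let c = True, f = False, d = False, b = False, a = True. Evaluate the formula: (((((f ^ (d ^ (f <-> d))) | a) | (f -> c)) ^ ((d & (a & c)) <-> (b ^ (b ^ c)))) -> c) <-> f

f <-> d = False <-> False = True
d ^ (f <-> d) = False ^ True = True
f ^ (d ^ (f <-> d)) = False ^ True = True
(f ^ (d ^ (f <-> d))) | a = True | True = True
f -> c = False -> True = True
((f ^ (d ^ (f <-> d))) | a) | (f -> c) = True | True = True
a & c = True & True = True
d & (a & c) = False & True = False
b ^ c = False ^ True = True
b ^ (b ^ c) = False ^ True = True
(d & (a & c)) <-> (b ^ (b ^ c)) = False <-> True = False
(((f ^ (d ^ (f <-> d))) | a) | (f -> c)) ^ ((d & (a & c)) <-> (b ^ (b ^ c))) = True ^ False = True
((((f ^ (d ^ (f <-> d))) | a) | (f -> c)) ^ ((d & (a & c)) <-> (b ^ (b ^ c)))) -> c = True -> True = True
(((((f ^ (d ^ (f <-> d))) | a) | (f -> c)) ^ ((d & (a & c)) <-> (b ^ (b ^ c)))) -> c) <-> f = True <-> False = False

False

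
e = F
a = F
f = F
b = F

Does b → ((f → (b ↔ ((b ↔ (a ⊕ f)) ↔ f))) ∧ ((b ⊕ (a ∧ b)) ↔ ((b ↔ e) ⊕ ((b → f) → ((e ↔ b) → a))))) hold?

T

Substituting e=F, a=F, f=F, b=F:
a ⊕ f = F ⊕ F = F
b ↔ (a ⊕ f) = F ↔ F = T
(b ↔ (a ⊕ f)) ↔ f = T ↔ F = F
b ↔ ((b ↔ (a ⊕ f)) ↔ f) = F ↔ F = T
f → (b ↔ ((b ↔ (a ⊕ f)) ↔ f)) = F → T = T
a ∧ b = F ∧ F = F
b ⊕ (a ∧ b) = F ⊕ F = F
b ↔ e = F ↔ F = T
b → f = F → F = T
e ↔ b = F ↔ F = T
(e ↔ b) → a = T → F = F
(b → f) → ((e ↔ b) → a) = T → F = F
(b ↔ e) ⊕ ((b → f) → ((e ↔ b) → a)) = T ⊕ F = T
(b ⊕ (a ∧ b)) ↔ ((b ↔ e) ⊕ ((b → f) → ((e ↔ b) → a))) = F ↔ T = F
(f → (b ↔ ((b ↔ (a ⊕ f)) ↔ f))) ∧ ((b ⊕ (a ∧ b)) ↔ ((b ↔ e) ⊕ ((b → f) → ((e ↔ b) → a)))) = T ∧ F = F
b → ((f → (b ↔ ((b ↔ (a ⊕ f)) ↔ f))) ∧ ((b ⊕ (a ∧ b)) ↔ ((b ↔ e) ⊕ ((b → f) → ((e ↔ b) → a))))) = F → F = T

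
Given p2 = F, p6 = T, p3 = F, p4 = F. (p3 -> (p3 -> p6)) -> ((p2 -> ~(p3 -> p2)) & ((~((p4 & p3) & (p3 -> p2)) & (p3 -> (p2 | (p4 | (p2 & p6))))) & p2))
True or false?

p3 -> p6 = F -> T = T
p3 -> (p3 -> p6) = F -> T = T
p3 -> p2 = F -> F = T
~(p3 -> p2) = ~T = F
p2 -> ~(p3 -> p2) = F -> F = T
p4 & p3 = F & F = F
p3 -> p2 = F -> F = T
(p4 & p3) & (p3 -> p2) = F & T = F
~((p4 & p3) & (p3 -> p2)) = ~F = T
p2 & p6 = F & T = F
p4 | (p2 & p6) = F | F = F
p2 | (p4 | (p2 & p6)) = F | F = F
p3 -> (p2 | (p4 | (p2 & p6))) = F -> F = T
~((p4 & p3) & (p3 -> p2)) & (p3 -> (p2 | (p4 | (p2 & p6)))) = T & T = T
(~((p4 & p3) & (p3 -> p2)) & (p3 -> (p2 | (p4 | (p2 & p6))))) & p2 = T & F = F
(p2 -> ~(p3 -> p2)) & ((~((p4 & p3) & (p3 -> p2)) & (p3 -> (p2 | (p4 | (p2 & p6))))) & p2) = T & F = F
(p3 -> (p3 -> p6)) -> ((p2 -> ~(p3 -> p2)) & ((~((p4 & p3) & (p3 -> p2)) & (p3 -> (p2 | (p4 | (p2 & p6))))) & p2)) = T -> F = F

F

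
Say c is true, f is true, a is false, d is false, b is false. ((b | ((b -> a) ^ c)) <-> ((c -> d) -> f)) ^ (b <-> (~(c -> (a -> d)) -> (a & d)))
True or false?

F

b -> a = F -> F = T
(b -> a) ^ c = T ^ T = F
b | ((b -> a) ^ c) = F | F = F
c -> d = T -> F = F
(c -> d) -> f = F -> T = T
(b | ((b -> a) ^ c)) <-> ((c -> d) -> f) = F <-> T = F
a -> d = F -> F = T
c -> (a -> d) = T -> T = T
~(c -> (a -> d)) = ~T = F
a & d = F & F = F
~(c -> (a -> d)) -> (a & d) = F -> F = T
b <-> (~(c -> (a -> d)) -> (a & d)) = F <-> T = F
((b | ((b -> a) ^ c)) <-> ((c -> d) -> f)) ^ (b <-> (~(c -> (a -> d)) -> (a & d))) = F ^ F = F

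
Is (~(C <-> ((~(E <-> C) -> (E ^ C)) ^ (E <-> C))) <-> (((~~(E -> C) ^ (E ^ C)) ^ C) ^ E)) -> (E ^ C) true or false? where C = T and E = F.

T

E <-> C = F <-> T = F
~(E <-> C) = ~F = T
E ^ C = F ^ T = T
~(E <-> C) -> (E ^ C) = T -> T = T
E <-> C = F <-> T = F
(~(E <-> C) -> (E ^ C)) ^ (E <-> C) = T ^ F = T
C <-> ((~(E <-> C) -> (E ^ C)) ^ (E <-> C)) = T <-> T = T
~(C <-> ((~(E <-> C) -> (E ^ C)) ^ (E <-> C))) = ~T = F
E -> C = F -> T = T
~(E -> C) = ~T = F
~~(E -> C) = ~F = T
E ^ C = F ^ T = T
~~(E -> C) ^ (E ^ C) = T ^ T = F
(~~(E -> C) ^ (E ^ C)) ^ C = F ^ T = T
((~~(E -> C) ^ (E ^ C)) ^ C) ^ E = T ^ F = T
~(C <-> ((~(E <-> C) -> (E ^ C)) ^ (E <-> C))) <-> (((~~(E -> C) ^ (E ^ C)) ^ C) ^ E) = F <-> T = F
E ^ C = F ^ T = T
(~(C <-> ((~(E <-> C) -> (E ^ C)) ^ (E <-> C))) <-> (((~~(E -> C) ^ (E ^ C)) ^ C) ^ E)) -> (E ^ C) = F -> T = T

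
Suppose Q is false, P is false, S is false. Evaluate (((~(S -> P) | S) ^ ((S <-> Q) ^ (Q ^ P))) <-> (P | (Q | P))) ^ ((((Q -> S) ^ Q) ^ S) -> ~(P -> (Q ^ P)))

S -> P = False -> False = True
~(S -> P) = ~True = False
~(S -> P) | S = False | False = False
S <-> Q = False <-> False = True
Q ^ P = False ^ False = False
(S <-> Q) ^ (Q ^ P) = True ^ False = True
(~(S -> P) | S) ^ ((S <-> Q) ^ (Q ^ P)) = False ^ True = True
Q | P = False | False = False
P | (Q | P) = False | False = False
((~(S -> P) | S) ^ ((S <-> Q) ^ (Q ^ P))) <-> (P | (Q | P)) = True <-> False = False
Q -> S = False -> False = True
(Q -> S) ^ Q = True ^ False = True
((Q -> S) ^ Q) ^ S = True ^ False = True
Q ^ P = False ^ False = False
P -> (Q ^ P) = False -> False = True
~(P -> (Q ^ P)) = ~True = False
(((Q -> S) ^ Q) ^ S) -> ~(P -> (Q ^ P)) = True -> False = False
(((~(S -> P) | S) ^ ((S <-> Q) ^ (Q ^ P))) <-> (P | (Q | P))) ^ ((((Q -> S) ^ Q) ^ S) -> ~(P -> (Q ^ P))) = False ^ False = False

False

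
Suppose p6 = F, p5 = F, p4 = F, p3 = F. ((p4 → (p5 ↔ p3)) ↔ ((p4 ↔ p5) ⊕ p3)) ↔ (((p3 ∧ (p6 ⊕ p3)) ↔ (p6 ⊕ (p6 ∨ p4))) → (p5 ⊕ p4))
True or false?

p5 ↔ p3 = F ↔ F = T
p4 → (p5 ↔ p3) = F → T = T
p4 ↔ p5 = F ↔ F = T
(p4 ↔ p5) ⊕ p3 = T ⊕ F = T
(p4 → (p5 ↔ p3)) ↔ ((p4 ↔ p5) ⊕ p3) = T ↔ T = T
p6 ⊕ p3 = F ⊕ F = F
p3 ∧ (p6 ⊕ p3) = F ∧ F = F
p6 ∨ p4 = F ∨ F = F
p6 ⊕ (p6 ∨ p4) = F ⊕ F = F
(p3 ∧ (p6 ⊕ p3)) ↔ (p6 ⊕ (p6 ∨ p4)) = F ↔ F = T
p5 ⊕ p4 = F ⊕ F = F
((p3 ∧ (p6 ⊕ p3)) ↔ (p6 ⊕ (p6 ∨ p4))) → (p5 ⊕ p4) = T → F = F
((p4 → (p5 ↔ p3)) ↔ ((p4 ↔ p5) ⊕ p3)) ↔ (((p3 ∧ (p6 ⊕ p3)) ↔ (p6 ⊕ (p6 ∨ p4))) → (p5 ⊕ p4)) = T ↔ F = F

F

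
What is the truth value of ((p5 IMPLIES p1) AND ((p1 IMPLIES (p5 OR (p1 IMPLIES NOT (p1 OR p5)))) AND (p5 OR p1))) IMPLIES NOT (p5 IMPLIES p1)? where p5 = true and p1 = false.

true

p5 IMPLIES p1 = true IMPLIES false = false
p1 OR p5 = false OR true = true
NOT (p1 OR p5) = NOT true = false
p1 IMPLIES NOT (p1 OR p5) = false IMPLIES false = true
p5 OR (p1 IMPLIES NOT (p1 OR p5)) = true OR true = true
p1 IMPLIES (p5 OR (p1 IMPLIES NOT (p1 OR p5))) = false IMPLIES true = true
p5 OR p1 = true OR false = true
(p1 IMPLIES (p5 OR (p1 IMPLIES NOT (p1 OR p5)))) AND (p5 OR p1) = true AND true = true
(p5 IMPLIES p1) AND ((p1 IMPLIES (p5 OR (p1 IMPLIES NOT (p1 OR p5)))) AND (p5 OR p1)) = false AND true = false
p5 IMPLIES p1 = true IMPLIES false = false
NOT (p5 IMPLIES p1) = NOT false = true
((p5 IMPLIES p1) AND ((p1 IMPLIES (p5 OR (p1 IMPLIES NOT (p1 OR p5)))) AND (p5 OR p1))) IMPLIES NOT (p5 IMPLIES p1) = false IMPLIES true = true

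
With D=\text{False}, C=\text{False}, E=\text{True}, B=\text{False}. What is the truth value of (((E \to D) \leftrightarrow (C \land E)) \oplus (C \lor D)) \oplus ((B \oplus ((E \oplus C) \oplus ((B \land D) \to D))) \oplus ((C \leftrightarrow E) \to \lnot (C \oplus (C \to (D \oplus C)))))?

\text{False}

E \to D = \text{True} \to \text{False} = \text{False}
C \land E = \text{False} \land \text{True} = \text{False}
(E \to D) \leftrightarrow (C \land E) = \text{False} \leftrightarrow \text{False} = \text{True}
C \lor D = \text{False} \lor \text{False} = \text{False}
((E \to D) \leftrightarrow (C \land E)) \oplus (C \lor D) = \text{True} \oplus \text{False} = \text{True}
E \oplus C = \text{True} \oplus \text{False} = \text{True}
B \land D = \text{False} \land \text{False} = \text{False}
(B \land D) \to D = \text{False} \to \text{False} = \text{True}
(E \oplus C) \oplus ((B \land D) \to D) = \text{True} \oplus \text{True} = \text{False}
B \oplus ((E \oplus C) \oplus ((B \land D) \to D)) = \text{False} \oplus \text{False} = \text{False}
C \leftrightarrow E = \text{False} \leftrightarrow \text{True} = \text{False}
D \oplus C = \text{False} \oplus \text{False} = \text{False}
C \to (D \oplus C) = \text{False} \to \text{False} = \text{True}
C \oplus (C \to (D \oplus C)) = \text{False} \oplus \text{True} = \text{True}
\lnot (C \oplus (C \to (D \oplus C))) = \lnot \text{True} = \text{False}
(C \leftrightarrow E) \to \lnot (C \oplus (C \to (D \oplus C))) = \text{False} \to \text{False} = \text{True}
(B \oplus ((E \oplus C) \oplus ((B \land D) \to D))) \oplus ((C \leftrightarrow E) \to \lnot (C \oplus (C \to (D \oplus C)))) = \text{False} \oplus \text{True} = \text{True}
(((E \to D) \leftrightarrow (C \land E)) \oplus (C \lor D)) \oplus ((B \oplus ((E \oplus C) \oplus ((B \land D) \to D))) \oplus ((C \leftrightarrow E) \to \lnot (C \oplus (C \to (D \oplus C))))) = \text{True} \oplus \text{True} = \text{False}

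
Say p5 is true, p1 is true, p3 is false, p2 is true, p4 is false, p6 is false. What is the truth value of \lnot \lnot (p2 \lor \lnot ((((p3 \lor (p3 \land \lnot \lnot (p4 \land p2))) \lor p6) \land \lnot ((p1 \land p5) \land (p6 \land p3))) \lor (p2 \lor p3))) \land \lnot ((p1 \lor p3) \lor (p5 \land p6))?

\text{False}

Substituting p5=\text{True}, p1=\text{True}, p3=\text{False}, p2=\text{True}, p4=\text{False}, p6=\text{False}:
p4 \land p2 = \text{False} \land \text{True} = \text{False}
\lnot (p4 \land p2) = \lnot \text{False} = \text{True}
\lnot \lnot (p4 \land p2) = \lnot \text{True} = \text{False}
p3 \land \lnot \lnot (p4 \land p2) = \text{False} \land \text{False} = \text{False}
p3 \lor (p3 \land \lnot \lnot (p4 \land p2)) = \text{False} \lor \text{False} = \text{False}
(p3 \lor (p3 \land \lnot \lnot (p4 \land p2))) \lor p6 = \text{False} \lor \text{False} = \text{False}
p1 \land p5 = \text{True} \land \text{True} = \text{True}
p6 \land p3 = \text{False} \land \text{False} = \text{False}
(p1 \land p5) \land (p6 \land p3) = \text{True} \land \text{False} = \text{False}
\lnot ((p1 \land p5) \land (p6 \land p3)) = \lnot \text{False} = \text{True}
((p3 \lor (p3 \land \lnot \lnot (p4 \land p2))) \lor p6) \land \lnot ((p1 \land p5) \land (p6 \land p3)) = \text{False} \land \text{True} = \text{False}
p2 \lor p3 = \text{True} \lor \text{False} = \text{True}
(((p3 \lor (p3 \land \lnot \lnot (p4 \land p2))) \lor p6) \land \lnot ((p1 \land p5) \land (p6 \land p3))) \lor (p2 \lor p3) = \text{False} \lor \text{True} = \text{True}
\lnot ((((p3 \lor (p3 \land \lnot \lnot (p4 \land p2))) \lor p6) \land \lnot ((p1 \land p5) \land (p6 \land p3))) \lor (p2 \lor p3)) = \lnot \text{True} = \text{False}
p2 \lor \lnot ((((p3 \lor (p3 \land \lnot \lnot (p4 \land p2))) \lor p6) \land \lnot ((p1 \land p5) \land (p6 \land p3))) \lor (p2 \lor p3)) = \text{True} \lor \text{False} = \text{True}
\lnot (p2 \lor \lnot ((((p3 \lor (p3 \land \lnot \lnot (p4 \land p2))) \lor p6) \land \lnot ((p1 \land p5) \land (p6 \land p3))) \lor (p2 \lor p3))) = \lnot \text{True} = \text{False}
\lnot \lnot (p2 \lor \lnot ((((p3 \lor (p3 \land \lnot \lnot (p4 \land p2))) \lor p6) \land \lnot ((p1 \land p5) \land (p6 \land p3))) \lor (p2 \lor p3))) = \lnot \text{False} = \text{True}
p1 \lor p3 = \text{True} \lor \text{False} = \text{True}
p5 \land p6 = \text{True} \land \text{False} = \text{False}
(p1 \lor p3) \lor (p5 \land p6) = \text{True} \lor \text{False} = \text{True}
\lnot ((p1 \lor p3) \lor (p5 \land p6)) = \lnot \text{True} = \text{False}
\lnot \lnot (p2 \lor \lnot ((((p3 \lor (p3 \land \lnot \lnot (p4 \land p2))) \lor p6) \land \lnot ((p1 \land p5) \land (p6 \land p3))) \lor (p2 \lor p3))) \land \lnot ((p1 \lor p3) \lor (p5 \land p6)) = \text{True} \land \text{False} = \text{False}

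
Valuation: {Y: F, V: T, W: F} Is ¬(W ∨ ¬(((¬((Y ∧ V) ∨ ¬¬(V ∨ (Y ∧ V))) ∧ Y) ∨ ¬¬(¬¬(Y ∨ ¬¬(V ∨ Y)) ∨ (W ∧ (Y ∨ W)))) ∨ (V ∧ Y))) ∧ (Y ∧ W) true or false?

F

Y ∧ V = F ∧ T = F
Y ∧ V = F ∧ T = F
V ∨ (Y ∧ V) = T ∨ F = T
¬(V ∨ (Y ∧ V)) = ¬T = F
¬¬(V ∨ (Y ∧ V)) = ¬F = T
(Y ∧ V) ∨ ¬¬(V ∨ (Y ∧ V)) = F ∨ T = T
¬((Y ∧ V) ∨ ¬¬(V ∨ (Y ∧ V))) = ¬T = F
¬((Y ∧ V) ∨ ¬¬(V ∨ (Y ∧ V))) ∧ Y = F ∧ F = F
V ∨ Y = T ∨ F = T
¬(V ∨ Y) = ¬T = F
¬¬(V ∨ Y) = ¬F = T
Y ∨ ¬¬(V ∨ Y) = F ∨ T = T
¬(Y ∨ ¬¬(V ∨ Y)) = ¬T = F
¬¬(Y ∨ ¬¬(V ∨ Y)) = ¬F = T
Y ∨ W = F ∨ F = F
W ∧ (Y ∨ W) = F ∧ F = F
¬¬(Y ∨ ¬¬(V ∨ Y)) ∨ (W ∧ (Y ∨ W)) = T ∨ F = T
¬(¬¬(Y ∨ ¬¬(V ∨ Y)) ∨ (W ∧ (Y ∨ W))) = ¬T = F
¬¬(¬¬(Y ∨ ¬¬(V ∨ Y)) ∨ (W ∧ (Y ∨ W))) = ¬F = T
(¬((Y ∧ V) ∨ ¬¬(V ∨ (Y ∧ V))) ∧ Y) ∨ ¬¬(¬¬(Y ∨ ¬¬(V ∨ Y)) ∨ (W ∧ (Y ∨ W))) = F ∨ T = T
V ∧ Y = T ∧ F = F
((¬((Y ∧ V) ∨ ¬¬(V ∨ (Y ∧ V))) ∧ Y) ∨ ¬¬(¬¬(Y ∨ ¬¬(V ∨ Y)) ∨ (W ∧ (Y ∨ W)))) ∨ (V ∧ Y) = T ∨ F = T
¬(((¬((Y ∧ V) ∨ ¬¬(V ∨ (Y ∧ V))) ∧ Y) ∨ ¬¬(¬¬(Y ∨ ¬¬(V ∨ Y)) ∨ (W ∧ (Y ∨ W)))) ∨ (V ∧ Y)) = ¬T = F
W ∨ ¬(((¬((Y ∧ V) ∨ ¬¬(V ∨ (Y ∧ V))) ∧ Y) ∨ ¬¬(¬¬(Y ∨ ¬¬(V ∨ Y)) ∨ (W ∧ (Y ∨ W)))) ∨ (V ∧ Y)) = F ∨ F = F
¬(W ∨ ¬(((¬((Y ∧ V) ∨ ¬¬(V ∨ (Y ∧ V))) ∧ Y) ∨ ¬¬(¬¬(Y ∨ ¬¬(V ∨ Y)) ∨ (W ∧ (Y ∨ W)))) ∨ (V ∧ Y))) = ¬F = T
Y ∧ W = F ∧ F = F
¬(W ∨ ¬(((¬((Y ∧ V) ∨ ¬¬(V ∨ (Y ∧ V))) ∧ Y) ∨ ¬¬(¬¬(Y ∨ ¬¬(V ∨ Y)) ∨ (W ∧ (Y ∨ W)))) ∨ (V ∧ Y))) ∧ (Y ∧ W) = T ∧ F = F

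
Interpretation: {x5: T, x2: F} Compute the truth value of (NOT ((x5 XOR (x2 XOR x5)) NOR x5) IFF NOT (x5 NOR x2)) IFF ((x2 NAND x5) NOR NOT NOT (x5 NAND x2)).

F

x2 XOR x5 = F XOR T = T
x5 XOR (x2 XOR x5) = T XOR T = F
(x5 XOR (x2 XOR x5)) NOR x5 = F NOR T = F
NOT ((x5 XOR (x2 XOR x5)) NOR x5) = NOT F = T
x5 NOR x2 = T NOR F = F
NOT (x5 NOR x2) = NOT F = T
NOT ((x5 XOR (x2 XOR x5)) NOR x5) IFF NOT (x5 NOR x2) = T IFF T = T
x2 NAND x5 = F NAND T = T
x5 NAND x2 = T NAND F = T
NOT (x5 NAND x2) = NOT T = F
NOT NOT (x5 NAND x2) = NOT F = T
(x2 NAND x5) NOR NOT NOT (x5 NAND x2) = T NOR T = F
(NOT ((x5 XOR (x2 XOR x5)) NOR x5) IFF NOT (x5 NOR x2)) IFF ((x2 NAND x5) NOR NOT NOT (x5 NAND x2)) = T IFF F = F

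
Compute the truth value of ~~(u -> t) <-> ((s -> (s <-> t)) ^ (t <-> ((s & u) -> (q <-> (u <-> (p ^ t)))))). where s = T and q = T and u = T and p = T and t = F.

u -> t = T -> F = F
~(u -> t) = ~F = T
~~(u -> t) = ~T = F
s <-> t = T <-> F = F
s -> (s <-> t) = T -> F = F
s & u = T & T = T
p ^ t = T ^ F = T
u <-> (p ^ t) = T <-> T = T
q <-> (u <-> (p ^ t)) = T <-> T = T
(s & u) -> (q <-> (u <-> (p ^ t))) = T -> T = T
t <-> ((s & u) -> (q <-> (u <-> (p ^ t)))) = F <-> T = F
(s -> (s <-> t)) ^ (t <-> ((s & u) -> (q <-> (u <-> (p ^ t))))) = F ^ F = F
~~(u -> t) <-> ((s -> (s <-> t)) ^ (t <-> ((s & u) -> (q <-> (u <-> (p ^ t)))))) = F <-> F = T

T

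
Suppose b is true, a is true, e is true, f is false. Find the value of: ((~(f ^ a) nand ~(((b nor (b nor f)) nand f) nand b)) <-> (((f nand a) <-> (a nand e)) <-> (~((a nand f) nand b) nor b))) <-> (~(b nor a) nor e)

f ^ a = F ^ T = T
~(f ^ a) = ~T = F
b nor f = T nor F = F
b nor (b nor f) = T nor F = F
(b nor (b nor f)) nand f = F nand F = T
((b nor (b nor f)) nand f) nand b = T nand T = F
~(((b nor (b nor f)) nand f) nand b) = ~F = T
~(f ^ a) nand ~(((b nor (b nor f)) nand f) nand b) = F nand T = T
f nand a = F nand T = T
a nand e = T nand T = F
(f nand a) <-> (a nand e) = T <-> F = F
a nand f = T nand F = T
(a nand f) nand b = T nand T = F
~((a nand f) nand b) = ~F = T
~((a nand f) nand b) nor b = T nor T = F
((f nand a) <-> (a nand e)) <-> (~((a nand f) nand b) nor b) = F <-> F = T
(~(f ^ a) nand ~(((b nor (b nor f)) nand f) nand b)) <-> (((f nand a) <-> (a nand e)) <-> (~((a nand f) nand b) nor b)) = T <-> T = T
b nor a = T nor T = F
~(b nor a) = ~F = T
~(b nor a) nor e = T nor T = F
((~(f ^ a) nand ~(((b nor (b nor f)) nand f) nand b)) <-> (((f nand a) <-> (a nand e)) <-> (~((a nand f) nand b) nor b))) <-> (~(b nor a) nor e) = T <-> F = F

F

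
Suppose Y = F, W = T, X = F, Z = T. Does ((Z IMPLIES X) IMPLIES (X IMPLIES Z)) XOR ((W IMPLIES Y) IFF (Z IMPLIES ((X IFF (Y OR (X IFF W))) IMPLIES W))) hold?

Substituting Y=F, W=T, X=F, Z=T:
Z IMPLIES X = T IMPLIES F = F
X IMPLIES Z = F IMPLIES T = T
(Z IMPLIES X) IMPLIES (X IMPLIES Z) = F IMPLIES T = T
W IMPLIES Y = T IMPLIES F = F
X IFF W = F IFF T = F
Y OR (X IFF W) = F OR F = F
X IFF (Y OR (X IFF W)) = F IFF F = T
(X IFF (Y OR (X IFF W))) IMPLIES W = T IMPLIES T = T
Z IMPLIES ((X IFF (Y OR (X IFF W))) IMPLIES W) = T IMPLIES T = T
(W IMPLIES Y) IFF (Z IMPLIES ((X IFF (Y OR (X IFF W))) IMPLIES W)) = F IFF T = F
((Z IMPLIES X) IMPLIES (X IMPLIES Z)) XOR ((W IMPLIES Y) IFF (Z IMPLIES ((X IFF (Y OR (X IFF W))) IMPLIES W))) = T XOR F = T

T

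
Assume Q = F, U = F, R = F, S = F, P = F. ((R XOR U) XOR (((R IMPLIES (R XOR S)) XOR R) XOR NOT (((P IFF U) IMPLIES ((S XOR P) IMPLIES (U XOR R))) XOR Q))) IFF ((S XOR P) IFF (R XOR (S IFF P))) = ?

R XOR U = F XOR F = F
R XOR S = F XOR F = F
R IMPLIES (R XOR S) = F IMPLIES F = T
(R IMPLIES (R XOR S)) XOR R = T XOR F = T
P IFF U = F IFF F = T
S XOR P = F XOR F = F
U XOR R = F XOR F = F
(S XOR P) IMPLIES (U XOR R) = F IMPLIES F = T
(P IFF U) IMPLIES ((S XOR P) IMPLIES (U XOR R)) = T IMPLIES T = T
((P IFF U) IMPLIES ((S XOR P) IMPLIES (U XOR R))) XOR Q = T XOR F = T
NOT (((P IFF U) IMPLIES ((S XOR P) IMPLIES (U XOR R))) XOR Q) = NOT T = F
((R IMPLIES (R XOR S)) XOR R) XOR NOT (((P IFF U) IMPLIES ((S XOR P) IMPLIES (U XOR R))) XOR Q) = T XOR F = T
(R XOR U) XOR (((R IMPLIES (R XOR S)) XOR R) XOR NOT (((P IFF U) IMPLIES ((S XOR P) IMPLIES (U XOR R))) XOR Q)) = F XOR T = T
S XOR P = F XOR F = F
S IFF P = F IFF F = T
R XOR (S IFF P) = F XOR T = T
(S XOR P) IFF (R XOR (S IFF P)) = F IFF T = F
((R XOR U) XOR (((R IMPLIES (R XOR S)) XOR R) XOR NOT (((P IFF U) IMPLIES ((S XOR P) IMPLIES (U XOR R))) XOR Q))) IFF ((S XOR P) IFF (R XOR (S IFF P))) = T IFF F = F

F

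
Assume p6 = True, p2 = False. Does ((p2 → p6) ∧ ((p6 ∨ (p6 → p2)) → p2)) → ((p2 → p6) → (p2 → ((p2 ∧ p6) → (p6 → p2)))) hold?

p2 → p6 = False → True = True
p6 → p2 = True → False = False
p6 ∨ (p6 → p2) = True ∨ False = True
(p6 ∨ (p6 → p2)) → p2 = True → False = False
(p2 → p6) ∧ ((p6 ∨ (p6 → p2)) → p2) = True ∧ False = False
p2 → p6 = False → True = True
p2 ∧ p6 = False ∧ True = False
p6 → p2 = True → False = False
(p2 ∧ p6) → (p6 → p2) = False → False = True
p2 → ((p2 ∧ p6) → (p6 → p2)) = False → True = True
(p2 → p6) → (p2 → ((p2 ∧ p6) → (p6 → p2))) = True → True = True
((p2 → p6) ∧ ((p6 ∨ (p6 → p2)) → p2)) → ((p2 → p6) → (p2 → ((p2 ∧ p6) → (p6 → p2)))) = False → True = True

True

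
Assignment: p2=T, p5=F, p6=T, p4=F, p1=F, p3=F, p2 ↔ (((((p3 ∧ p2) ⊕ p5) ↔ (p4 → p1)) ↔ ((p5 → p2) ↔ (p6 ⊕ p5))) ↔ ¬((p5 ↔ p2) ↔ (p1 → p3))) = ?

F

Substituting p2=T, p5=F, p6=T, p4=F, p1=F, p3=F:
p3 ∧ p2 = F ∧ T = F
(p3 ∧ p2) ⊕ p5 = F ⊕ F = F
p4 → p1 = F → F = T
((p3 ∧ p2) ⊕ p5) ↔ (p4 → p1) = F ↔ T = F
p5 → p2 = F → T = T
p6 ⊕ p5 = T ⊕ F = T
(p5 → p2) ↔ (p6 ⊕ p5) = T ↔ T = T
(((p3 ∧ p2) ⊕ p5) ↔ (p4 → p1)) ↔ ((p5 → p2) ↔ (p6 ⊕ p5)) = F ↔ T = F
p5 ↔ p2 = F ↔ T = F
p1 → p3 = F → F = T
(p5 ↔ p2) ↔ (p1 → p3) = F ↔ T = F
¬((p5 ↔ p2) ↔ (p1 → p3)) = ¬F = T
((((p3 ∧ p2) ⊕ p5) ↔ (p4 → p1)) ↔ ((p5 → p2) ↔ (p6 ⊕ p5))) ↔ ¬((p5 ↔ p2) ↔ (p1 → p3)) = F ↔ T = F
p2 ↔ (((((p3 ∧ p2) ⊕ p5) ↔ (p4 → p1)) ↔ ((p5 → p2) ↔ (p6 ⊕ p5))) ↔ ¬((p5 ↔ p2) ↔ (p1 → p3))) = T ↔ F = F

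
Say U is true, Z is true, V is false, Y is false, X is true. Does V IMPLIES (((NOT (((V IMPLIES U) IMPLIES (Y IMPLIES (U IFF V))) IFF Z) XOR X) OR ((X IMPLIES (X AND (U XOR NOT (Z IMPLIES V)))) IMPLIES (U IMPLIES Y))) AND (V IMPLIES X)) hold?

T

V IMPLIES U = F IMPLIES T = T
U IFF V = T IFF F = F
Y IMPLIES (U IFF V) = F IMPLIES F = T
(V IMPLIES U) IMPLIES (Y IMPLIES (U IFF V)) = T IMPLIES T = T
((V IMPLIES U) IMPLIES (Y IMPLIES (U IFF V))) IFF Z = T IFF T = T
NOT (((V IMPLIES U) IMPLIES (Y IMPLIES (U IFF V))) IFF Z) = NOT T = F
NOT (((V IMPLIES U) IMPLIES (Y IMPLIES (U IFF V))) IFF Z) XOR X = F XOR T = T
Z IMPLIES V = T IMPLIES F = F
NOT (Z IMPLIES V) = NOT F = T
U XOR NOT (Z IMPLIES V) = T XOR T = F
X AND (U XOR NOT (Z IMPLIES V)) = T AND F = F
X IMPLIES (X AND (U XOR NOT (Z IMPLIES V))) = T IMPLIES F = F
U IMPLIES Y = T IMPLIES F = F
(X IMPLIES (X AND (U XOR NOT (Z IMPLIES V)))) IMPLIES (U IMPLIES Y) = F IMPLIES F = T
(NOT (((V IMPLIES U) IMPLIES (Y IMPLIES (U IFF V))) IFF Z) XOR X) OR ((X IMPLIES (X AND (U XOR NOT (Z IMPLIES V)))) IMPLIES (U IMPLIES Y)) = T OR T = T
V IMPLIES X = F IMPLIES T = T
((NOT (((V IMPLIES U) IMPLIES (Y IMPLIES (U IFF V))) IFF Z) XOR X) OR ((X IMPLIES (X AND (U XOR NOT (Z IMPLIES V)))) IMPLIES (U IMPLIES Y))) AND (V IMPLIES X) = T AND T = T
V IMPLIES (((NOT (((V IMPLIES U) IMPLIES (Y IMPLIES (U IFF V))) IFF Z) XOR X) OR ((X IMPLIES (X AND (U XOR NOT (Z IMPLIES V)))) IMPLIES (U IMPLIES Y))) AND (V IMPLIES X)) = F IMPLIES T = T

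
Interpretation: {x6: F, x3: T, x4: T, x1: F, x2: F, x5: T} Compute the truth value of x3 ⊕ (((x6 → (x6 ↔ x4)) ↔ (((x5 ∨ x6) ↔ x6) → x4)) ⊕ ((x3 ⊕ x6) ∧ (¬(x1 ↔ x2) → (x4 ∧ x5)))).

x6 ↔ x4 = F ↔ T = F
x6 → (x6 ↔ x4) = F → F = T
x5 ∨ x6 = T ∨ F = T
(x5 ∨ x6) ↔ x6 = T ↔ F = F
((x5 ∨ x6) ↔ x6) → x4 = F → T = T
(x6 → (x6 ↔ x4)) ↔ (((x5 ∨ x6) ↔ x6) → x4) = T ↔ T = T
x3 ⊕ x6 = T ⊕ F = T
x1 ↔ x2 = F ↔ F = T
¬(x1 ↔ x2) = ¬T = F
x4 ∧ x5 = T ∧ T = T
¬(x1 ↔ x2) → (x4 ∧ x5) = F → T = T
(x3 ⊕ x6) ∧ (¬(x1 ↔ x2) → (x4 ∧ x5)) = T ∧ T = T
((x6 → (x6 ↔ x4)) ↔ (((x5 ∨ x6) ↔ x6) → x4)) ⊕ ((x3 ⊕ x6) ∧ (¬(x1 ↔ x2) → (x4 ∧ x5))) = T ⊕ T = F
x3 ⊕ (((x6 → (x6 ↔ x4)) ↔ (((x5 ∨ x6) ↔ x6) → x4)) ⊕ ((x3 ⊕ x6) ∧ (¬(x1 ↔ x2) → (x4 ∧ x5)))) = T ⊕ F = T

T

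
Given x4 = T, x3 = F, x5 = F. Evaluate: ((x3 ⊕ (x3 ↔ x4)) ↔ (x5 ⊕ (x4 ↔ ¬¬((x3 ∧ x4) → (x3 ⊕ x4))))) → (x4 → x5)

x3 ↔ x4 = F ↔ T = F
x3 ⊕ (x3 ↔ x4) = F ⊕ F = F
x3 ∧ x4 = F ∧ T = F
x3 ⊕ x4 = F ⊕ T = T
(x3 ∧ x4) → (x3 ⊕ x4) = F → T = T
¬((x3 ∧ x4) → (x3 ⊕ x4)) = ¬T = F
¬¬((x3 ∧ x4) → (x3 ⊕ x4)) = ¬F = T
x4 ↔ ¬¬((x3 ∧ x4) → (x3 ⊕ x4)) = T ↔ T = T
x5 ⊕ (x4 ↔ ¬¬((x3 ∧ x4) → (x3 ⊕ x4))) = F ⊕ T = T
(x3 ⊕ (x3 ↔ x4)) ↔ (x5 ⊕ (x4 ↔ ¬¬((x3 ∧ x4) → (x3 ⊕ x4)))) = F ↔ T = F
x4 → x5 = T → F = F
((x3 ⊕ (x3 ↔ x4)) ↔ (x5 ⊕ (x4 ↔ ¬¬((x3 ∧ x4) → (x3 ⊕ x4))))) → (x4 → x5) = F → F = T

T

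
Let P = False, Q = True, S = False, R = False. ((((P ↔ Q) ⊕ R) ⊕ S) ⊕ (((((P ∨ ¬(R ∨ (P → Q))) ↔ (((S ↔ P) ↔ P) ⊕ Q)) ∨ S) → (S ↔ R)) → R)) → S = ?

P ↔ Q = False ↔ True = False
(P ↔ Q) ⊕ R = False ⊕ False = False
((P ↔ Q) ⊕ R) ⊕ S = False ⊕ False = False
P → Q = False → True = True
R ∨ (P → Q) = False ∨ True = True
¬(R ∨ (P → Q)) = ¬True = False
P ∨ ¬(R ∨ (P → Q)) = False ∨ False = False
S ↔ P = False ↔ False = True
(S ↔ P) ↔ P = True ↔ False = False
((S ↔ P) ↔ P) ⊕ Q = False ⊕ True = True
(P ∨ ¬(R ∨ (P → Q))) ↔ (((S ↔ P) ↔ P) ⊕ Q) = False ↔ True = False
((P ∨ ¬(R ∨ (P → Q))) ↔ (((S ↔ P) ↔ P) ⊕ Q)) ∨ S = False ∨ False = False
S ↔ R = False ↔ False = True
(((P ∨ ¬(R ∨ (P → Q))) ↔ (((S ↔ P) ↔ P) ⊕ Q)) ∨ S) → (S ↔ R) = False → True = True
((((P ∨ ¬(R ∨ (P → Q))) ↔ (((S ↔ P) ↔ P) ⊕ Q)) ∨ S) → (S ↔ R)) → R = True → False = False
(((P ↔ Q) ⊕ R) ⊕ S) ⊕ (((((P ∨ ¬(R ∨ (P → Q))) ↔ (((S ↔ P) ↔ P) ⊕ Q)) ∨ S) → (S ↔ R)) → R) = False ⊕ False = False
((((P ↔ Q) ⊕ R) ⊕ S) ⊕ (((((P ∨ ¬(R ∨ (P → Q))) ↔ (((S ↔ P) ↔ P) ⊕ Q)) ∨ S) → (S ↔ R)) → R)) → S = False → False = True

True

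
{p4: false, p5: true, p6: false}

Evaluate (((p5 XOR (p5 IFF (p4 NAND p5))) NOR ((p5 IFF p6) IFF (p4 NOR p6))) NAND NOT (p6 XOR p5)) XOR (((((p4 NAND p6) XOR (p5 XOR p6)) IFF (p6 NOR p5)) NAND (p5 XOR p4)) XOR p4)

true

p4 NAND p5 = false NAND true = true
p5 IFF (p4 NAND p5) = true IFF true = true
p5 XOR (p5 IFF (p4 NAND p5)) = true XOR true = false
p5 IFF p6 = true IFF false = false
p4 NOR p6 = false NOR false = true
(p5 IFF p6) IFF (p4 NOR p6) = false IFF true = false
(p5 XOR (p5 IFF (p4 NAND p5))) NOR ((p5 IFF p6) IFF (p4 NOR p6)) = false NOR false = true
p6 XOR p5 = false XOR true = true
NOT (p6 XOR p5) = NOT true = false
((p5 XOR (p5 IFF (p4 NAND p5))) NOR ((p5 IFF p6) IFF (p4 NOR p6))) NAND NOT (p6 XOR p5) = true NAND false = true
p4 NAND p6 = false NAND false = true
p5 XOR p6 = true XOR false = true
(p4 NAND p6) XOR (p5 XOR p6) = true XOR true = false
p6 NOR p5 = false NOR true = false
((p4 NAND p6) XOR (p5 XOR p6)) IFF (p6 NOR p5) = false IFF false = true
p5 XOR p4 = true XOR false = true
(((p4 NAND p6) XOR (p5 XOR p6)) IFF (p6 NOR p5)) NAND (p5 XOR p4) = true NAND true = false
((((p4 NAND p6) XOR (p5 XOR p6)) IFF (p6 NOR p5)) NAND (p5 XOR p4)) XOR p4 = false XOR false = false
(((p5 XOR (p5 IFF (p4 NAND p5))) NOR ((p5 IFF p6) IFF (p4 NOR p6))) NAND NOT (p6 XOR p5)) XOR (((((p4 NAND p6) XOR (p5 XOR p6)) IFF (p6 NOR p5)) NAND (p5 XOR p4)) XOR p4) = true XOR false = true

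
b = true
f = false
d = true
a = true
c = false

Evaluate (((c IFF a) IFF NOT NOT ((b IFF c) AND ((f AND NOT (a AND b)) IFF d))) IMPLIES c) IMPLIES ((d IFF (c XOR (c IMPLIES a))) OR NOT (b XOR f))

c IFF a = false IFF true = false
b IFF c = true IFF false = false
a AND b = true AND true = true
NOT (a AND b) = NOT true = false
f AND NOT (a AND b) = false AND false = false
(f AND NOT (a AND b)) IFF d = false IFF true = false
(b IFF c) AND ((f AND NOT (a AND b)) IFF d) = false AND false = false
NOT ((b IFF c) AND ((f AND NOT (a AND b)) IFF d)) = NOT false = true
NOT NOT ((b IFF c) AND ((f AND NOT (a AND b)) IFF d)) = NOT true = false
(c IFF a) IFF NOT NOT ((b IFF c) AND ((f AND NOT (a AND b)) IFF d)) = false IFF false = true
((c IFF a) IFF NOT NOT ((b IFF c) AND ((f AND NOT (a AND b)) IFF d))) IMPLIES c = true IMPLIES false = false
c IMPLIES a = false IMPLIES true = true
c XOR (c IMPLIES a) = false XOR true = true
d IFF (c XOR (c IMPLIES a)) = true IFF true = true
b XOR f = true XOR false = true
NOT (b XOR f) = NOT true = false
(d IFF (c XOR (c IMPLIES a))) OR NOT (b XOR f) = true OR false = true
(((c IFF a) IFF NOT NOT ((b IFF c) AND ((f AND NOT (a AND b)) IFF d))) IMPLIES c) IMPLIES ((d IFF (c XOR (c IMPLIES a))) OR NOT (b XOR f)) = false IMPLIES true = true

true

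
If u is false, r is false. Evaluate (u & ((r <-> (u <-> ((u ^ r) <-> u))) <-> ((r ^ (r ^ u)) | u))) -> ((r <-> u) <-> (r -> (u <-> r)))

u ^ r = 0 ^ 0 = 0
(u ^ r) <-> u = 0 <-> 0 = 1
u <-> ((u ^ r) <-> u) = 0 <-> 1 = 0
r <-> (u <-> ((u ^ r) <-> u)) = 0 <-> 0 = 1
r ^ u = 0 ^ 0 = 0
r ^ (r ^ u) = 0 ^ 0 = 0
(r ^ (r ^ u)) | u = 0 | 0 = 0
(r <-> (u <-> ((u ^ r) <-> u))) <-> ((r ^ (r ^ u)) | u) = 1 <-> 0 = 0
u & ((r <-> (u <-> ((u ^ r) <-> u))) <-> ((r ^ (r ^ u)) | u)) = 0 & 0 = 0
r <-> u = 0 <-> 0 = 1
u <-> r = 0 <-> 0 = 1
r -> (u <-> r) = 0 -> 1 = 1
(r <-> u) <-> (r -> (u <-> r)) = 1 <-> 1 = 1
(u & ((r <-> (u <-> ((u ^ r) <-> u))) <-> ((r ^ (r ^ u)) | u))) -> ((r <-> u) <-> (r -> (u <-> r))) = 0 -> 1 = 1

1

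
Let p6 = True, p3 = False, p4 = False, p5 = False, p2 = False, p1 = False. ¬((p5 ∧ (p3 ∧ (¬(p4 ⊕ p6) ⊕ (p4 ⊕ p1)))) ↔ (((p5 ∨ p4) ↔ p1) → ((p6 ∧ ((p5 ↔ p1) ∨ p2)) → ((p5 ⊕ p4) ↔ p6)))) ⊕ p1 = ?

False

p4 ⊕ p6 = False ⊕ True = True
¬(p4 ⊕ p6) = ¬True = False
p4 ⊕ p1 = False ⊕ False = False
¬(p4 ⊕ p6) ⊕ (p4 ⊕ p1) = False ⊕ False = False
p3 ∧ (¬(p4 ⊕ p6) ⊕ (p4 ⊕ p1)) = False ∧ False = False
p5 ∧ (p3 ∧ (¬(p4 ⊕ p6) ⊕ (p4 ⊕ p1))) = False ∧ False = False
p5 ∨ p4 = False ∨ False = False
(p5 ∨ p4) ↔ p1 = False ↔ False = True
p5 ↔ p1 = False ↔ False = True
(p5 ↔ p1) ∨ p2 = True ∨ False = True
p6 ∧ ((p5 ↔ p1) ∨ p2) = True ∧ True = True
p5 ⊕ p4 = False ⊕ False = False
(p5 ⊕ p4) ↔ p6 = False ↔ True = False
(p6 ∧ ((p5 ↔ p1) ∨ p2)) → ((p5 ⊕ p4) ↔ p6) = True → False = False
((p5 ∨ p4) ↔ p1) → ((p6 ∧ ((p5 ↔ p1) ∨ p2)) → ((p5 ⊕ p4) ↔ p6)) = True → False = False
(p5 ∧ (p3 ∧ (¬(p4 ⊕ p6) ⊕ (p4 ⊕ p1)))) ↔ (((p5 ∨ p4) ↔ p1) → ((p6 ∧ ((p5 ↔ p1) ∨ p2)) → ((p5 ⊕ p4) ↔ p6))) = False ↔ False = True
¬((p5 ∧ (p3 ∧ (¬(p4 ⊕ p6) ⊕ (p4 ⊕ p1)))) ↔ (((p5 ∨ p4) ↔ p1) → ((p6 ∧ ((p5 ↔ p1) ∨ p2)) → ((p5 ⊕ p4) ↔ p6)))) = ¬True = False
¬((p5 ∧ (p3 ∧ (¬(p4 ⊕ p6) ⊕ (p4 ⊕ p1)))) ↔ (((p5 ∨ p4) ↔ p1) → ((p6 ∧ ((p5 ↔ p1) ∨ p2)) → ((p5 ⊕ p4) ↔ p6)))) ⊕ p1 = False ⊕ False = False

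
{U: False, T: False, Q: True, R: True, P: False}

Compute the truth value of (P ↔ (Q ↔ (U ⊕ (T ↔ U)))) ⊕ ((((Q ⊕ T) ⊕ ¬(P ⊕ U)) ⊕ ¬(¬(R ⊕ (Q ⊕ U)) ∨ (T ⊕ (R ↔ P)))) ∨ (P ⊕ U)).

T ↔ U = False ↔ False = True
U ⊕ (T ↔ U) = False ⊕ True = True
Q ↔ (U ⊕ (T ↔ U)) = True ↔ True = True
P ↔ (Q ↔ (U ⊕ (T ↔ U))) = False ↔ True = False
Q ⊕ T = True ⊕ False = True
P ⊕ U = False ⊕ False = False
¬(P ⊕ U) = ¬False = True
(Q ⊕ T) ⊕ ¬(P ⊕ U) = True ⊕ True = False
Q ⊕ U = True ⊕ False = True
R ⊕ (Q ⊕ U) = True ⊕ True = False
¬(R ⊕ (Q ⊕ U)) = ¬False = True
R ↔ P = True ↔ False = False
T ⊕ (R ↔ P) = False ⊕ False = False
¬(R ⊕ (Q ⊕ U)) ∨ (T ⊕ (R ↔ P)) = True ∨ False = True
¬(¬(R ⊕ (Q ⊕ U)) ∨ (T ⊕ (R ↔ P))) = ¬True = False
((Q ⊕ T) ⊕ ¬(P ⊕ U)) ⊕ ¬(¬(R ⊕ (Q ⊕ U)) ∨ (T ⊕ (R ↔ P))) = False ⊕ False = False
P ⊕ U = False ⊕ False = False
(((Q ⊕ T) ⊕ ¬(P ⊕ U)) ⊕ ¬(¬(R ⊕ (Q ⊕ U)) ∨ (T ⊕ (R ↔ P)))) ∨ (P ⊕ U) = False ∨ False = False
(P ↔ (Q ↔ (U ⊕ (T ↔ U)))) ⊕ ((((Q ⊕ T) ⊕ ¬(P ⊕ U)) ⊕ ¬(¬(R ⊕ (Q ⊕ U)) ∨ (T ⊕ (R ↔ P)))) ∨ (P ⊕ U)) = False ⊕ False = False

False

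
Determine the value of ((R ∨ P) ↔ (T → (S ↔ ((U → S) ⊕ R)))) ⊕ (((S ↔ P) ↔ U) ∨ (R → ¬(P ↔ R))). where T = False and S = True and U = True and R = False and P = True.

False

Substituting T=False, S=True, U=True, R=False, P=True:
R ∨ P = False ∨ True = True
U → S = True → True = True
(U → S) ⊕ R = True ⊕ False = True
S ↔ ((U → S) ⊕ R) = True ↔ True = True
T → (S ↔ ((U → S) ⊕ R)) = False → True = True
(R ∨ P) ↔ (T → (S ↔ ((U → S) ⊕ R))) = True ↔ True = True
S ↔ P = True ↔ True = True
(S ↔ P) ↔ U = True ↔ True = True
P ↔ R = True ↔ False = False
¬(P ↔ R) = ¬False = True
R → ¬(P ↔ R) = False → True = True
((S ↔ P) ↔ U) ∨ (R → ¬(P ↔ R)) = True ∨ True = True
((R ∨ P) ↔ (T → (S ↔ ((U → S) ⊕ R)))) ⊕ (((S ↔ P) ↔ U) ∨ (R → ¬(P ↔ R))) = True ⊕ True = False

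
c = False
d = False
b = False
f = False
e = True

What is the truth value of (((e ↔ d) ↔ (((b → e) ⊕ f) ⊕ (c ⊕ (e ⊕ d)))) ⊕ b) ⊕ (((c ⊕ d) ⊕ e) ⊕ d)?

False

e ↔ d = True ↔ False = False
b → e = False → True = True
(b → e) ⊕ f = True ⊕ False = True
e ⊕ d = True ⊕ False = True
c ⊕ (e ⊕ d) = False ⊕ True = True
((b → e) ⊕ f) ⊕ (c ⊕ (e ⊕ d)) = True ⊕ True = False
(e ↔ d) ↔ (((b → e) ⊕ f) ⊕ (c ⊕ (e ⊕ d))) = False ↔ False = True
((e ↔ d) ↔ (((b → e) ⊕ f) ⊕ (c ⊕ (e ⊕ d)))) ⊕ b = True ⊕ False = True
c ⊕ d = False ⊕ False = False
(c ⊕ d) ⊕ e = False ⊕ True = True
((c ⊕ d) ⊕ e) ⊕ d = True ⊕ False = True
(((e ↔ d) ↔ (((b → e) ⊕ f) ⊕ (c ⊕ (e ⊕ d)))) ⊕ b) ⊕ (((c ⊕ d) ⊕ e) ⊕ d) = True ⊕ True = False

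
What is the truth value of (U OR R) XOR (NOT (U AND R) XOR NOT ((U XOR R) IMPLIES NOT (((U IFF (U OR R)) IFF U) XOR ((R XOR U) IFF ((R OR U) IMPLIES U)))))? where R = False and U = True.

False

U OR R = True OR False = True
U AND R = True AND False = False
NOT (U AND R) = NOT False = True
U XOR R = True XOR False = True
U OR R = True OR False = True
U IFF (U OR R) = True IFF True = True
(U IFF (U OR R)) IFF U = True IFF True = True
R XOR U = False XOR True = True
R OR U = False OR True = True
(R OR U) IMPLIES U = True IMPLIES True = True
(R XOR U) IFF ((R OR U) IMPLIES U) = True IFF True = True
((U IFF (U OR R)) IFF U) XOR ((R XOR U) IFF ((R OR U) IMPLIES U)) = True XOR True = False
NOT (((U IFF (U OR R)) IFF U) XOR ((R XOR U) IFF ((R OR U) IMPLIES U))) = NOT False = True
(U XOR R) IMPLIES NOT (((U IFF (U OR R)) IFF U) XOR ((R XOR U) IFF ((R OR U) IMPLIES U))) = True IMPLIES True = True
NOT ((U XOR R) IMPLIES NOT (((U IFF (U OR R)) IFF U) XOR ((R XOR U) IFF ((R OR U) IMPLIES U)))) = NOT True = False
NOT (U AND R) XOR NOT ((U XOR R) IMPLIES NOT (((U IFF (U OR R)) IFF U) XOR ((R XOR U) IFF ((R OR U) IMPLIES U)))) = True XOR False = True
(U OR R) XOR (NOT (U AND R) XOR NOT ((U XOR R) IMPLIES NOT (((U IFF (U OR R)) IFF U) XOR ((R XOR U) IFF ((R OR U) IMPLIES U))))) = True XOR True = False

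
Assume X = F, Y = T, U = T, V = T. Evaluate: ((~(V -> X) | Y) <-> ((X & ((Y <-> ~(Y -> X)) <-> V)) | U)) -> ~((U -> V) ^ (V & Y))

T

V -> X = T -> F = F
~(V -> X) = ~F = T
~(V -> X) | Y = T | T = T
Y -> X = T -> F = F
~(Y -> X) = ~F = T
Y <-> ~(Y -> X) = T <-> T = T
(Y <-> ~(Y -> X)) <-> V = T <-> T = T
X & ((Y <-> ~(Y -> X)) <-> V) = F & T = F
(X & ((Y <-> ~(Y -> X)) <-> V)) | U = F | T = T
(~(V -> X) | Y) <-> ((X & ((Y <-> ~(Y -> X)) <-> V)) | U) = T <-> T = T
U -> V = T -> T = T
V & Y = T & T = T
(U -> V) ^ (V & Y) = T ^ T = F
~((U -> V) ^ (V & Y)) = ~F = T
((~(V -> X) | Y) <-> ((X & ((Y <-> ~(Y -> X)) <-> V)) | U)) -> ~((U -> V) ^ (V & Y)) = T -> T = T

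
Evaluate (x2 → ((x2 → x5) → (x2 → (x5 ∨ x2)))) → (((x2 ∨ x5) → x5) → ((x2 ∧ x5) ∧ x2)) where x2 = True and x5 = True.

x2 → x5 = True → True = True
x5 ∨ x2 = True ∨ True = True
x2 → (x5 ∨ x2) = True → True = True
(x2 → x5) → (x2 → (x5 ∨ x2)) = True → True = True
x2 → ((x2 → x5) → (x2 → (x5 ∨ x2))) = True → True = True
x2 ∨ x5 = True ∨ True = True
(x2 ∨ x5) → x5 = True → True = True
x2 ∧ x5 = True ∧ True = True
(x2 ∧ x5) ∧ x2 = True ∧ True = True
((x2 ∨ x5) → x5) → ((x2 ∧ x5) ∧ x2) = True → True = True
(x2 → ((x2 → x5) → (x2 → (x5 ∨ x2)))) → (((x2 ∨ x5) → x5) → ((x2 ∧ x5) ∧ x2)) = True → True = True

True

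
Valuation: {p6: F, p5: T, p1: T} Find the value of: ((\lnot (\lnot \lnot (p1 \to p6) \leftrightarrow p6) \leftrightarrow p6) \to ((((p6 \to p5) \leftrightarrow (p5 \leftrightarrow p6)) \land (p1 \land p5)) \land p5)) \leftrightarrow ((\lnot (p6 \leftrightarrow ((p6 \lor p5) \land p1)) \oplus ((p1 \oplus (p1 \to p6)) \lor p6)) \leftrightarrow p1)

Substituting p6=F, p5=T, p1=T:
p1 \to p6 = T \to F = F
\lnot (p1 \to p6) = \lnot F = T
\lnot \lnot (p1 \to p6) = \lnot T = F
\lnot \lnot (p1 \to p6) \leftrightarrow p6 = F \leftrightarrow F = T
\lnot (\lnot \lnot (p1 \to p6) \leftrightarrow p6) = \lnot T = F
\lnot (\lnot \lnot (p1 \to p6) \leftrightarrow p6) \leftrightarrow p6 = F \leftrightarrow F = T
p6 \to p5 = F \to T = T
p5 \leftrightarrow p6 = T \leftrightarrow F = F
(p6 \to p5) \leftrightarrow (p5 \leftrightarrow p6) = T \leftrightarrow F = F
p1 \land p5 = T \land T = T
((p6 \to p5) \leftrightarrow (p5 \leftrightarrow p6)) \land (p1 \land p5) = F \land T = F
(((p6 \to p5) \leftrightarrow (p5 \leftrightarrow p6)) \land (p1 \land p5)) \land p5 = F \land T = F
(\lnot (\lnot \lnot (p1 \to p6) \leftrightarrow p6) \leftrightarrow p6) \to ((((p6 \to p5) \leftrightarrow (p5 \leftrightarrow p6)) \land (p1 \land p5)) \land p5) = T \to F = F
p6 \lor p5 = F \lor T = T
(p6 \lor p5) \land p1 = T \land T = T
p6 \leftrightarrow ((p6 \lor p5) \land p1) = F \leftrightarrow T = F
\lnot (p6 \leftrightarrow ((p6 \lor p5) \land p1)) = \lnot F = T
p1 \to p6 = T \to F = F
p1 \oplus (p1 \to p6) = T \oplus F = T
(p1 \oplus (p1 \to p6)) \lor p6 = T \lor F = T
\lnot (p6 \leftrightarrow ((p6 \lor p5) \land p1)) \oplus ((p1 \oplus (p1 \to p6)) \lor p6) = T \oplus T = F
(\lnot (p6 \leftrightarrow ((p6 \lor p5) \land p1)) \oplus ((p1 \oplus (p1 \to p6)) \lor p6)) \leftrightarrow p1 = F \leftrightarrow T = F
((\lnot (\lnot \lnot (p1 \to p6) \leftrightarrow p6) \leftrightarrow p6) \to ((((p6 \to p5) \leftrightarrow (p5 \leftrightarrow p6)) \land (p1 \land p5)) \land p5)) \leftrightarrow ((\lnot (p6 \leftrightarrow ((p6 \lor p5) \land p1)) \oplus ((p1 \oplus (p1 \to p6)) \lor p6)) \leftrightarrow p1) = F \leftrightarrow F = T

T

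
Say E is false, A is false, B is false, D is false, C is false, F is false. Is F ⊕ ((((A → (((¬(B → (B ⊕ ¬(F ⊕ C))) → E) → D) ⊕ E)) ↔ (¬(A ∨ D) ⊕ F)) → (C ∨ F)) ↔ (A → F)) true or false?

False

F ⊕ C = False ⊕ False = False
¬(F ⊕ C) = ¬False = True
B ⊕ ¬(F ⊕ C) = False ⊕ True = True
B → (B ⊕ ¬(F ⊕ C)) = False → True = True
¬(B → (B ⊕ ¬(F ⊕ C))) = ¬True = False
¬(B → (B ⊕ ¬(F ⊕ C))) → E = False → False = True
(¬(B → (B ⊕ ¬(F ⊕ C))) → E) → D = True → False = False
((¬(B → (B ⊕ ¬(F ⊕ C))) → E) → D) ⊕ E = False ⊕ False = False
A → (((¬(B → (B ⊕ ¬(F ⊕ C))) → E) → D) ⊕ E) = False → False = True
A ∨ D = False ∨ False = False
¬(A ∨ D) = ¬False = True
¬(A ∨ D) ⊕ F = True ⊕ False = True
(A → (((¬(B → (B ⊕ ¬(F ⊕ C))) → E) → D) ⊕ E)) ↔ (¬(A ∨ D) ⊕ F) = True ↔ True = True
C ∨ F = False ∨ False = False
((A → (((¬(B → (B ⊕ ¬(F ⊕ C))) → E) → D) ⊕ E)) ↔ (¬(A ∨ D) ⊕ F)) → (C ∨ F) = True → False = False
A → F = False → False = True
(((A → (((¬(B → (B ⊕ ¬(F ⊕ C))) → E) → D) ⊕ E)) ↔ (¬(A ∨ D) ⊕ F)) → (C ∨ F)) ↔ (A → F) = False ↔ True = False
F ⊕ ((((A → (((¬(B → (B ⊕ ¬(F ⊕ C))) → E) → D) ⊕ E)) ↔ (¬(A ∨ D) ⊕ F)) → (C ∨ F)) ↔ (A → F)) = False ⊕ False = False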